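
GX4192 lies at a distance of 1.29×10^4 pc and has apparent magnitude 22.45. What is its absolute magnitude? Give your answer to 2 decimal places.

6.90

M = m − 5 log₁₀(d/10 pc) = 22.45 − 5 log₁₀(1.29×10^4/10)
  = 22.45 − 5 × 3.111 = 22.45 − 15.55 = 6.90.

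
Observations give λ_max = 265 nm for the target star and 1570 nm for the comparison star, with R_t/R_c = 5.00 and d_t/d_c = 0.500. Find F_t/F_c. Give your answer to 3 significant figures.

Wien's law: T_t/T_c = λ_c/λ_t = 1570/265 = 5.925.
L_t/L_c = (R_t/R_c)²(T_t/T_c)⁴ = (5.00)²(5.925)⁴ = 3.080×10^4.
F_t/F_c = (L_t/L_c)/(d_t/d_c)² = 3.080×10^4/(0.500)² = 1.232×10^5.

1.23×10^5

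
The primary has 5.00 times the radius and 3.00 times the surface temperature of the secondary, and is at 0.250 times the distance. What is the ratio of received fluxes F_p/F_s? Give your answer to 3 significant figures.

3.24×10^4

L_p/L_s = (R_p/R_s)²(T_p/T_s)⁴ = (5.00)² × (3.00)⁴ = 2025.
F_p/F_s = (L_p/L_s)/(d_p/d_s)² = 2025 / (0.250)² = 3.240×10^4.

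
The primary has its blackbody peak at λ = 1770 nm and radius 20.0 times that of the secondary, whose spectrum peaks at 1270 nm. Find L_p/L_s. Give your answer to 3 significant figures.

106

Wien's law gives T ∝ 1/λ_max, so T_p/T_s = λ_s/λ_p = 1270/1770 = 0.7175.
Then L ∝ R²T⁴ gives L_p/L_s = (20.0)² × (0.7175)⁴ = 400.0 × 0.2650 = 106.0.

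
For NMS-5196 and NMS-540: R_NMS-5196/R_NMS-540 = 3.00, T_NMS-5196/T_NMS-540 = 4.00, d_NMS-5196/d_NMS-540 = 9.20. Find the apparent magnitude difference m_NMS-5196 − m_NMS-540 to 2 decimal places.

L_NMS-5196/L_NMS-540 = (3.00)²(4.00)⁴ = 2304.
F_NMS-5196/F_NMS-540 = (L_NMS-5196/L_NMS-540)/(d_NMS-5196/d_NMS-540)² = 2304/84.64 = 27.22.
m_NMS-5196 − m_NMS-540 = −2.5 log₁₀(27.22) = -3.59.

-3.59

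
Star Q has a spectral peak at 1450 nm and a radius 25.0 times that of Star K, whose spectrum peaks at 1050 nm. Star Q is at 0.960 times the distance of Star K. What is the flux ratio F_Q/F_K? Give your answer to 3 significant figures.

186

Wien's law: T_Q/T_K = λ_K/λ_Q = 1050/1450 = 0.7241.
L_Q/L_K = (R_Q/R_K)²(T_Q/T_K)⁴ = (25.0)²(0.7241)⁴ = 171.9.
F_Q/F_K = (L_Q/L_K)/(d_Q/d_K)² = 171.9/(0.960)² = 186.5.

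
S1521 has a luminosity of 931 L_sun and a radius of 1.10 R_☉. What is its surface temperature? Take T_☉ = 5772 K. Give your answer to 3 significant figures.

T/T_☉ = (L/L_☉)^(1/4) / (R/R_☉)^(1/2)
T = 5772 × (931)^(1/4) / √(1.10) = 5772 × 5.524 / 1.049 = 3.040×10^4 K.

3.04×10^4 K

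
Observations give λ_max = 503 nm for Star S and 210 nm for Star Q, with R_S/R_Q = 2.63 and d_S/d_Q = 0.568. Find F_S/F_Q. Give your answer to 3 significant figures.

Wien's law: T_S/T_Q = λ_Q/λ_S = 210/503 = 0.4175.
L_S/L_Q = (R_S/R_Q)²(T_S/T_Q)⁴ = (2.63)²(0.4175)⁴ = 0.2101.
F_S/F_Q = (L_S/L_Q)/(d_S/d_Q)² = 0.2101/(0.568)² = 0.6514.

0.651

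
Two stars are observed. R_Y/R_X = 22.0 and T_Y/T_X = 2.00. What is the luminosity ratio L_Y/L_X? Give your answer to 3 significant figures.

7.74×10^3

From the Stefan–Boltzmann law, L ∝ R²T⁴, so
L_Y/L_X = (R_Y/R_X)² (T_Y/T_X)⁴ = (22.0)² × (2.00)⁴ = 484.0 × 16.00 = 7744.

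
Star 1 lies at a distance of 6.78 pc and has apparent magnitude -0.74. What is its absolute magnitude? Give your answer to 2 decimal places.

M = m − 5 log₁₀(d/10 pc) = -0.74 − 5 log₁₀(6.78/10)
  = -0.74 − 5 × -0.169 = -0.74 − -0.84 = 0.10.

0.10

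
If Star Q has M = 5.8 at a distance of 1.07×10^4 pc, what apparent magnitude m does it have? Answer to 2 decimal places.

20.95

m = M + 5 log₁₀(d/10 pc) = 5.8 + 5 log₁₀(1.07×10^4/10)
  = 5.8 + 5 × 3.029 = 5.8 + 15.15 = 20.95.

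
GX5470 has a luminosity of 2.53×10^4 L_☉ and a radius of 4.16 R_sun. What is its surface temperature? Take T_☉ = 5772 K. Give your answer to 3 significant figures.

3.57×10^4 K

T/T_☉ = (L/L_☉)^(1/4) / (R/R_☉)^(1/2)
T = 5772 × (2.53×10^4)^(1/4) / √(4.16) = 5772 × 12.61 / 2.040 = 3.569×10^4 K.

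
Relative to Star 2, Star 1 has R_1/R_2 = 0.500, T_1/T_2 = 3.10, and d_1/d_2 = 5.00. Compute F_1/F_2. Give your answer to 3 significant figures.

L_1/L_2 = (R_1/R_2)²(T_1/T_2)⁴ = (0.500)² × (3.10)⁴ = 23.09.
F_1/F_2 = (L_1/L_2)/(d_1/d_2)² = 23.09 / (5.00)² = 0.9235.

0.924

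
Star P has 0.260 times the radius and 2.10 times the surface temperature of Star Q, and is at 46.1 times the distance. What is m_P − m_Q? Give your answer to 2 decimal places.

L_P/L_Q = (0.260)²(2.10)⁴ = 1.315.
F_P/F_Q = (L_P/L_Q)/(d_P/d_Q)² = 1.315/2125 = 6.186×10^-4.
m_P − m_Q = −2.5 log₁₀(6.186×10^-4) = 8.02.

8.02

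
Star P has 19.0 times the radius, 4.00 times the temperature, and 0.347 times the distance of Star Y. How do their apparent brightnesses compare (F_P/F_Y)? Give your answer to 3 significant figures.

7.68×10^5

L_P/L_Y = (R_P/R_Y)²(T_P/T_Y)⁴ = (19.0)² × (4.00)⁴ = 9.242×10^4.
F_P/F_Y = (L_P/L_Y)/(d_P/d_Y)² = 9.242×10^4 / (0.347)² = 7.675×10^5.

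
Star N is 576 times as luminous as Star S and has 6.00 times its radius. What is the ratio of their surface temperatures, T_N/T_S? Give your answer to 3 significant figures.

2.00

L ∝ R²T⁴ gives T ∝ (L/R²)^(1/4), so
T_N/T_S = (576 / 6.00²)^(1/4) = (16.00)^(1/4) = 2.000.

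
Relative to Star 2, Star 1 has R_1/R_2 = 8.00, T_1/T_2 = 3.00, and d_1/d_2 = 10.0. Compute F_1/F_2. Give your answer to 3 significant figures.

51.8

L_1/L_2 = (R_1/R_2)²(T_1/T_2)⁴ = (8.00)² × (3.00)⁴ = 5184.
F_1/F_2 = (L_1/L_2)/(d_1/d_2)² = 5184 / (10.0)² = 51.84.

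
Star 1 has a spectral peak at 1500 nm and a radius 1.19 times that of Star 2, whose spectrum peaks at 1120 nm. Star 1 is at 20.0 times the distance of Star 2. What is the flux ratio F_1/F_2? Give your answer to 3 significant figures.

Wien's law: T_1/T_2 = λ_2/λ_1 = 1120/1500 = 0.7467.
L_1/L_2 = (R_1/R_2)²(T_1/T_2)⁴ = (1.19)²(0.7467)⁴ = 0.4402.
F_1/F_2 = (L_1/L_2)/(d_1/d_2)² = 0.4402/(20.0)² = 0.001100.

0.00110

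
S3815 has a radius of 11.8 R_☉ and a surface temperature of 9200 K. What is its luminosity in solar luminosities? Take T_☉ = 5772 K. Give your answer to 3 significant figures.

899 solar luminosities

L/L_☉ = (R/R_☉)² (T/T_☉)⁴ = (11.8)² × (9200/5772)⁴
       = 139.2 × (1.594)⁴ = 139.2 × 6.454 = 898.7.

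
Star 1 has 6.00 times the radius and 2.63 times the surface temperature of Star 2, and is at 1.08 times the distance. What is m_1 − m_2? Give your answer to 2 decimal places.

-7.92

L_1/L_2 = (6.00)²(2.63)⁴ = 1722.
F_1/F_2 = (L_1/L_2)/(d_1/d_2)² = 1722/1.166 = 1477.
m_1 − m_2 = −2.5 log₁₀(1477) = -7.92.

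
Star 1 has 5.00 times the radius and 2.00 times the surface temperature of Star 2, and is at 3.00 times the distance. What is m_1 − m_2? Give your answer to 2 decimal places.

L_1/L_2 = (5.00)²(2.00)⁴ = 400.0.
F_1/F_2 = (L_1/L_2)/(d_1/d_2)² = 400.0/9.000 = 44.44.
m_1 − m_2 = −2.5 log₁₀(44.44) = -4.12.

-4.12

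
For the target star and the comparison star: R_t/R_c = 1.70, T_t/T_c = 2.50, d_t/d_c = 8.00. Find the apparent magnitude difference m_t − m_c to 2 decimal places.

-0.62

L_t/L_c = (1.70)²(2.50)⁴ = 112.9.
F_t/F_c = (L_t/L_c)/(d_t/d_c)² = 112.9/64.00 = 1.764.
m_t − m_c = −2.5 log₁₀(1.764) = -0.62.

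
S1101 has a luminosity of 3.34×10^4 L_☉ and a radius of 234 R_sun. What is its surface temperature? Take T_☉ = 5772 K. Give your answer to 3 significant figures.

5.10×10^3 K

T/T_☉ = (L/L_☉)^(1/4) / (R/R_☉)^(1/2)
T = 5772 × (3.34×10^4)^(1/4) / √(234) = 5772 × 13.52 / 15.30 = 5101 K.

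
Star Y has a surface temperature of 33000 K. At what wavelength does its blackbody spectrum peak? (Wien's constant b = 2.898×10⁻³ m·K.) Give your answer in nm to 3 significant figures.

λ_max = b/T = 2.898×10⁻³ / 33000 = 8.78×10^-8 m = 87.82 nm.

87.8 nm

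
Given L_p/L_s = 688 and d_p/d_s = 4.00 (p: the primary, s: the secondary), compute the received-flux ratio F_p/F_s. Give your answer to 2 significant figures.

F = L/(4πd²), so F_p/F_s = (L_p/L_s) / (d_p/d_s)²
= 688 / (4.00)² = 688 / 16.00 = 43.00.

43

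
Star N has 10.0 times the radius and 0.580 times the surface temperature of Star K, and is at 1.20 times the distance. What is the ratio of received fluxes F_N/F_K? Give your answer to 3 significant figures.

L_N/L_K = (R_N/R_K)²(T_N/T_K)⁴ = (10.0)² × (0.580)⁴ = 11.32.
F_N/F_K = (L_N/L_K)/(d_N/d_K)² = 11.32 / (1.20)² = 7.859.

7.86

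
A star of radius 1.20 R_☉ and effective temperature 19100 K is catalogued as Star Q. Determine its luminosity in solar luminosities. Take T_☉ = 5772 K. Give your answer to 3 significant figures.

L/L_☉ = (R/R_☉)² (T/T_☉)⁴ = (1.20)² × (19100/5772)⁴
       = 1.440 × (3.309)⁴ = 1.440 × 119.9 = 172.7.

173 solar luminosities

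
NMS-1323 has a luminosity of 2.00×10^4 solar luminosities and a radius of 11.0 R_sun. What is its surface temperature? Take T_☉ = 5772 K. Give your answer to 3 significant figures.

T/T_☉ = (L/L_☉)^(1/4) / (R/R_☉)^(1/2)
T = 5772 × (2.00×10^4)^(1/4) / √(11.0) = 5772 × 11.89 / 3.317 = 2.070×10^4 K.

2.07×10^4 K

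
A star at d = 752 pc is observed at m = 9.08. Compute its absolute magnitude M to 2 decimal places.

-0.30

M = m − 5 log₁₀(d/10 pc) = 9.08 − 5 log₁₀(752/10)
  = 9.08 − 5 × 1.876 = 9.08 − 9.38 = -0.30.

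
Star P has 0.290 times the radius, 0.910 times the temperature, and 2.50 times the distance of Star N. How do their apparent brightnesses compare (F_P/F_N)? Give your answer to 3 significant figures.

L_P/L_N = (R_P/R_N)²(T_P/T_N)⁴ = (0.290)² × (0.910)⁴ = 0.05767.
F_P/F_N = (L_P/L_N)/(d_P/d_N)² = 0.05767 / (2.50)² = 0.009227.

0.00923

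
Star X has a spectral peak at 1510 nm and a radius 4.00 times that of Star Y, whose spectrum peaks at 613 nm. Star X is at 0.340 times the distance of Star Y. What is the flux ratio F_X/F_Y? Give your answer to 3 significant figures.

3.76

Wien's law: T_X/T_Y = λ_Y/λ_X = 613/1510 = 0.4060.
L_X/L_Y = (R_X/R_Y)²(T_X/T_Y)⁴ = (4.00)²(0.4060)⁴ = 0.4346.
F_X/F_Y = (L_X/L_Y)/(d_X/d_Y)² = 0.4346/(0.340)² = 3.759.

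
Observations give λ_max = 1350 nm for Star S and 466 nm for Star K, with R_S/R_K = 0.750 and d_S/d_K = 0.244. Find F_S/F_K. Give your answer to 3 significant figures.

0.134

Wien's law: T_S/T_K = λ_K/λ_S = 466/1350 = 0.3452.
L_S/L_K = (R_S/R_K)²(T_S/T_K)⁴ = (0.750)²(0.3452)⁴ = 0.007986.
F_S/F_K = (L_S/L_K)/(d_S/d_K)² = 0.007986/(0.244)² = 0.1341.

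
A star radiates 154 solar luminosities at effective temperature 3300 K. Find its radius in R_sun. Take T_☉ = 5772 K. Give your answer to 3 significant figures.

38.0 R_sun

R/R_☉ = √(L/L_☉) / (T/T_☉)² = √(154) / (0.5717)²
       = 12.41 / 0.3269 = 37.97.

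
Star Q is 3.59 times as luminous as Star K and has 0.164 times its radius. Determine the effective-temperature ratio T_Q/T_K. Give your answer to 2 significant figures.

L ∝ R²T⁴ gives T ∝ (L/R²)^(1/4), so
T_Q/T_K = (3.59 / 0.164²)^(1/4) = (133.5)^(1/4) = 3.399.

3.4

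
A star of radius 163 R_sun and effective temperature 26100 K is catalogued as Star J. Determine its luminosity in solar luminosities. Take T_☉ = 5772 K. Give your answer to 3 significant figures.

1.11×10^7 solar luminosities

L/L_☉ = (R/R_☉)² (T/T_☉)⁴ = (163)² × (26100/5772)⁴
       = 2.657×10^4 × (4.522)⁴ = 2.657×10^4 × 418.1 = 1.111×10^7.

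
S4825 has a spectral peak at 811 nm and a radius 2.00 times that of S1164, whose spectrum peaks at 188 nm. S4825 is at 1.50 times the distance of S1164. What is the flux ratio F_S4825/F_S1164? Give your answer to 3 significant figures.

Wien's law: T_S4825/T_S1164 = λ_S1164/λ_S4825 = 188/811 = 0.2318.
L_S4825/L_S1164 = (R_S4825/R_S1164)²(T_S4825/T_S1164)⁴ = (2.00)²(0.2318)⁴ = 0.01155.
F_S4825/F_S1164 = (L_S4825/L_S1164)/(d_S4825/d_S1164)² = 0.01155/(1.50)² = 0.005134.

0.00513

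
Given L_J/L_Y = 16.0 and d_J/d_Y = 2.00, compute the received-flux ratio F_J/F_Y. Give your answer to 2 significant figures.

F = L/(4πd²), so F_J/F_Y = (L_J/L_Y) / (d_J/d_Y)²
= 16.0 / (2.00)² = 16.0 / 4.000 = 4.000.

4.0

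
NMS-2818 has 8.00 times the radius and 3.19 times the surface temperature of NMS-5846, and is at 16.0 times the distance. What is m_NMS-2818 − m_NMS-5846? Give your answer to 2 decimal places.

L_NMS-2818/L_NMS-5846 = (8.00)²(3.19)⁴ = 6627.
F_NMS-2818/F_NMS-5846 = (L_NMS-2818/L_NMS-5846)/(d_NMS-2818/d_NMS-5846)² = 6627/256.0 = 25.89.
m_NMS-2818 − m_NMS-5846 = −2.5 log₁₀(25.89) = -3.53.

-3.53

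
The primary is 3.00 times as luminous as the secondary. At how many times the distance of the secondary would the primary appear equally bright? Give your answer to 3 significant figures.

Equal flux requires L_p/d_p² = L_s/d_s², so d_p/d_s = √(L_p/L_s)
= √(3.00) = 1.732.

1.73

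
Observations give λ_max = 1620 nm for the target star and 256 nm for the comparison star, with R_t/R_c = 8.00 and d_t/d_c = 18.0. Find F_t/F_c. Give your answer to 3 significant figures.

Wien's law: T_t/T_c = λ_c/λ_t = 256/1620 = 0.1580.
L_t/L_c = (R_t/R_c)²(T_t/T_c)⁴ = (8.00)²(0.1580)⁴ = 0.03991.
F_t/F_c = (L_t/L_c)/(d_t/d_c)² = 0.03991/(18.0)² = 1.232×10^-4.

1.23×10^-4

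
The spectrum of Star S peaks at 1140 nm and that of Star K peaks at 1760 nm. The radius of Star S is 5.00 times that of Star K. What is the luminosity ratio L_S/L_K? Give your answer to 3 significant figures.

Wien's law gives T ∝ 1/λ_max, so T_S/T_K = λ_K/λ_S = 1760/1140 = 1.544.
Then L ∝ R²T⁴ gives L_S/L_K = (5.00)² × (1.544)⁴ = 25.00 × 5.681 = 142.0.

142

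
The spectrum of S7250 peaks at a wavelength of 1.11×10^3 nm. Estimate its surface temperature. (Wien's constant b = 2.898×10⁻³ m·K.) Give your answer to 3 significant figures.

2.61×10^3 K

T = b/λ_max = 2.898×10⁻³ / (1.11×10^3×10⁻⁹) = 2611 K.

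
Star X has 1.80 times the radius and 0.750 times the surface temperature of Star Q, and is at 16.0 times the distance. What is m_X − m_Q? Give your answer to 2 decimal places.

5.99

L_X/L_Q = (1.80)²(0.750)⁴ = 1.025.
F_X/F_Q = (L_X/L_Q)/(d_X/d_Q)² = 1.025/256.0 = 0.004005.
m_X − m_Q = −2.5 log₁₀(0.004005) = 5.99.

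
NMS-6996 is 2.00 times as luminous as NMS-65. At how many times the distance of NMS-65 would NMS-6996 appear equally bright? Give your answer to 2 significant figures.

1.4

Equal flux requires L_NMS-6996/d_NMS-6996² = L_NMS-65/d_NMS-65², so d_NMS-6996/d_NMS-65 = √(L_NMS-6996/L_NMS-65)
= √(2.00) = 1.414.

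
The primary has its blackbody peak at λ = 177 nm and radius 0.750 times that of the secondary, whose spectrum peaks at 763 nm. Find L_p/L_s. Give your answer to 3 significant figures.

194

Wien's law gives T ∝ 1/λ_max, so T_p/T_s = λ_s/λ_p = 763/177 = 4.311.
Then L ∝ R²T⁴ gives L_p/L_s = (0.750)² × (4.311)⁴ = 0.5625 × 345.3 = 194.2.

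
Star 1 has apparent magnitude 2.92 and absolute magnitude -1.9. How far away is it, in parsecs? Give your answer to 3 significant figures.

m − M = 5 log₁₀(d/10 pc)
2.92 − (-1.9) = 4.82 = 5 log₁₀(d/10)
d = 10 × 10^(4.82/5) = 10 × 10^0.964 = 92.04 pc.

92.0 pc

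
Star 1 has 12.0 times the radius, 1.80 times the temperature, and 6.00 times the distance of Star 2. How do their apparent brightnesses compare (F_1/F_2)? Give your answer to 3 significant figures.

42.0

L_1/L_2 = (R_1/R_2)²(T_1/T_2)⁴ = (12.0)² × (1.80)⁴ = 1512.
F_1/F_2 = (L_1/L_2)/(d_1/d_2)² = 1512 / (6.00)² = 41.99.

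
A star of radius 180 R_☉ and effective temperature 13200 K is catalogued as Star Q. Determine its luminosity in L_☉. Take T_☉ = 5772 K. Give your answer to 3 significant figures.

L/L_☉ = (R/R_☉)² (T/T_☉)⁴ = (180)² × (13200/5772)⁴
       = 3.240×10^4 × (2.287)⁴ = 3.240×10^4 × 27.35 = 8.862×10^5.

8.86×10^5 L_☉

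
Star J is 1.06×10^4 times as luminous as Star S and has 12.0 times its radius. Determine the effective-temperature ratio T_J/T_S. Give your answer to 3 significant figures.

2.93

L ∝ R²T⁴ gives T ∝ (L/R²)^(1/4), so
T_J/T_S = (1.06×10^4 / 12.0²)^(1/4) = (73.61)^(1/4) = 2.929.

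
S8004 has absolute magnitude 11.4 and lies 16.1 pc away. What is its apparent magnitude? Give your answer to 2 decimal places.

12.43

m = M + 5 log₁₀(d/10 pc) = 11.4 + 5 log₁₀(16.1/10)
  = 11.4 + 5 × 0.207 = 11.4 + 1.03 = 12.43.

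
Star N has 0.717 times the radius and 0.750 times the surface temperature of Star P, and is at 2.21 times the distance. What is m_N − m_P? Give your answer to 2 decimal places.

3.69

L_N/L_P = (0.717)²(0.750)⁴ = 0.1627.
F_N/F_P = (L_N/L_P)/(d_N/d_P)² = 0.1627/4.884 = 0.03330.
m_N − m_P = −2.5 log₁₀(0.03330) = 3.69.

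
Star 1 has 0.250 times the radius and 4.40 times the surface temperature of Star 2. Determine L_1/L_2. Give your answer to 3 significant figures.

23.4

From the Stefan–Boltzmann law, L ∝ R²T⁴, so
L_1/L_2 = (R_1/R_2)² (T_1/T_2)⁴ = (0.250)² × (4.40)⁴ = 0.06250 × 374.8 = 23.43.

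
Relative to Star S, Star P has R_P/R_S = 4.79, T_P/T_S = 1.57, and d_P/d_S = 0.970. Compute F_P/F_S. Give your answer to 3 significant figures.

L_P/L_S = (R_P/R_S)²(T_P/T_S)⁴ = (4.79)² × (1.57)⁴ = 139.4.
F_P/F_S = (L_P/L_S)/(d_P/d_S)² = 139.4 / (0.970)² = 148.2.

148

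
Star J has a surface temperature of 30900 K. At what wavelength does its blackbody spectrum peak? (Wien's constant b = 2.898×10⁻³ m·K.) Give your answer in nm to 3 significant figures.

λ_max = b/T = 2.898×10⁻³ / 30900 = 9.38×10^-8 m = 93.79 nm.

93.8 nm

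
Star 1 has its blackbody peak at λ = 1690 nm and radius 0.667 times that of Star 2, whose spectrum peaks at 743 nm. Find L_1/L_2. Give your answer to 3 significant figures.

0.0166

Wien's law gives T ∝ 1/λ_max, so T_1/T_2 = λ_2/λ_1 = 743/1690 = 0.4396.
Then L ∝ R²T⁴ gives L_1/L_2 = (0.667)² × (0.4396)⁴ = 0.4449 × 0.03736 = 0.01662.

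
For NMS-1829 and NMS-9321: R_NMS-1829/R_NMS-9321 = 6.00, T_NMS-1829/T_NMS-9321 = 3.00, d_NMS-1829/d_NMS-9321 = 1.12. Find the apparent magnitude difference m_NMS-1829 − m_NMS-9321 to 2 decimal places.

L_NMS-1829/L_NMS-9321 = (6.00)²(3.00)⁴ = 2916.
F_NMS-1829/F_NMS-9321 = (L_NMS-1829/L_NMS-9321)/(d_NMS-1829/d_NMS-9321)² = 2916/1.254 = 2325.
m_NMS-1829 − m_NMS-9321 = −2.5 log₁₀(2325) = -8.42.

-8.42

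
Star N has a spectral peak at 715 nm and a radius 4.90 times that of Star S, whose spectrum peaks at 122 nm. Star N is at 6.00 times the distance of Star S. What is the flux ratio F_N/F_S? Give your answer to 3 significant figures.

Wien's law: T_N/T_S = λ_S/λ_N = 122/715 = 0.1706.
L_N/L_S = (R_N/R_S)²(T_N/T_S)⁴ = (4.90)²(0.1706)⁴ = 0.02035.
F_N/F_S = (L_N/L_S)/(d_N/d_S)² = 0.02035/(6.00)² = 5.653×10^-4.

5.65×10^-4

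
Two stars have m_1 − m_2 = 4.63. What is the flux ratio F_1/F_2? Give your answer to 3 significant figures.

0.0141

F_1/F_2 = 10^(−(m_1 − m_2)/2.5) = 10^(-4.63/2.5) = 10^-1.852 = 0.01406.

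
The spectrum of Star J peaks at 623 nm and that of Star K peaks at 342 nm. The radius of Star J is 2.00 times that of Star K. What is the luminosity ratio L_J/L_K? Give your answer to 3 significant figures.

Wien's law gives T ∝ 1/λ_max, so T_J/T_K = λ_K/λ_J = 342/623 = 0.5490.
Then L ∝ R²T⁴ gives L_J/L_K = (2.00)² × (0.5490)⁴ = 4.000 × 0.09081 = 0.3633.

0.363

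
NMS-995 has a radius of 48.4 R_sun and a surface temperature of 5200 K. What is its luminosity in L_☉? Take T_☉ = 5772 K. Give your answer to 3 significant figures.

1.54×10^3 L_☉

L/L_☉ = (R/R_☉)² (T/T_☉)⁴ = (48.4)² × (5200/5772)⁴
       = 2343 × (0.9009)⁴ = 2343 × 0.6587 = 1543.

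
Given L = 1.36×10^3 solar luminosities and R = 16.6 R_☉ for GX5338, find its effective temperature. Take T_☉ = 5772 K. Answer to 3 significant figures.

T/T_☉ = (L/L_☉)^(1/4) / (R/R_☉)^(1/2)
T = 5772 × (1.36×10^3)^(1/4) / √(16.6) = 5772 × 6.073 / 4.074 = 8603 K.

8.60×10^3 K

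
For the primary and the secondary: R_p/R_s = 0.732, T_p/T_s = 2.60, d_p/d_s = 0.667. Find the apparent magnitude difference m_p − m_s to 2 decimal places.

L_p/L_s = (0.732)²(2.60)⁴ = 24.49.
F_p/F_s = (L_p/L_s)/(d_p/d_s)² = 24.49/0.4449 = 55.04.
m_p − m_s = −2.5 log₁₀(55.04) = -4.35.

-4.35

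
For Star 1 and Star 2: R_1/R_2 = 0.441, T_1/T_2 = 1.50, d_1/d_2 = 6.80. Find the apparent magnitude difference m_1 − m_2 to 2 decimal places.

4.18

L_1/L_2 = (0.441)²(1.50)⁴ = 0.9846.
F_1/F_2 = (L_1/L_2)/(d_1/d_2)² = 0.9846/46.24 = 0.02129.
m_1 − m_2 = −2.5 log₁₀(0.02129) = 4.18.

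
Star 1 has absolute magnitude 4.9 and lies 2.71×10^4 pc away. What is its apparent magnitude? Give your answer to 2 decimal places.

m = M + 5 log₁₀(d/10 pc) = 4.9 + 5 log₁₀(2.71×10^4/10)
  = 4.9 + 5 × 3.433 = 4.9 + 17.16 = 22.06.

22.06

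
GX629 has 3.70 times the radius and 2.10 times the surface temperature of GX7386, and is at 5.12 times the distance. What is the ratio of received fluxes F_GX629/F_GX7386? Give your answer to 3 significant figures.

10.2

L_GX629/L_GX7386 = (R_GX629/R_GX7386)²(T_GX629/T_GX7386)⁴ = (3.70)² × (2.10)⁴ = 266.2.
F_GX629/F_GX7386 = (L_GX629/L_GX7386)/(d_GX629/d_GX7386)² = 266.2 / (5.12)² = 10.16.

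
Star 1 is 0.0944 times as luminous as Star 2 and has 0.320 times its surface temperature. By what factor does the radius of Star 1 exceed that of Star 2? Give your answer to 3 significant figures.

L ∝ R²T⁴ gives R ∝ √L / T², so
R_1/R_2 = √(0.0944) / (0.320)² = 0.3072 / 0.1024 = 3.000.

3.00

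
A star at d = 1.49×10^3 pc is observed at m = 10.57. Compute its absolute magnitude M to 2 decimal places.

-0.30

M = m − 5 log₁₀(d/10 pc) = 10.57 − 5 log₁₀(1.49×10^3/10)
  = 10.57 − 5 × 2.173 = 10.57 − 10.87 = -0.30.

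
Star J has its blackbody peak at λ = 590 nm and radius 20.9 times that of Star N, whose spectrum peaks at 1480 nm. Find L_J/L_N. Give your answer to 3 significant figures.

1.73×10^4

Wien's law gives T ∝ 1/λ_max, so T_J/T_N = λ_N/λ_J = 1480/590 = 2.508.
Then L ∝ R²T⁴ gives L_J/L_N = (20.9)² × (2.508)⁴ = 436.8 × 39.59 = 1.730×10^4.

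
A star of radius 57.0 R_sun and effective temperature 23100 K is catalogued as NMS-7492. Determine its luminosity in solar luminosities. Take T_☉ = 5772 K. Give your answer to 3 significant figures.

L/L_☉ = (R/R_☉)² (T/T_☉)⁴ = (57.0)² × (23100/5772)⁴
       = 3249 × (4.002)⁴ = 3249 × 256.5 = 8.335×10^5.

8.33×10^5 solar luminosities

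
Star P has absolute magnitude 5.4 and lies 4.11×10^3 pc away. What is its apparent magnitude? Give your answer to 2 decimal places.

m = M + 5 log₁₀(d/10 pc) = 5.4 + 5 log₁₀(4.11×10^3/10)
  = 5.4 + 5 × 2.614 = 5.4 + 13.07 = 18.47.

18.47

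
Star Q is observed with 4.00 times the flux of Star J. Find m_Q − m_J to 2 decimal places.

-1.51

m_Q − m_J = −2.5 log₁₀(F_Q/F_J) = −2.5 log₁₀(4.00) = −2.5 × (0.602) = -1.505.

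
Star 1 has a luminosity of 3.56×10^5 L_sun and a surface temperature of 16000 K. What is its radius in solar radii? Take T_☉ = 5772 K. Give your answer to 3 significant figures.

77.6 solar radii

R/R_☉ = √(L/L_☉) / (T/T_☉)² = √(3.56×10^5) / (2.772)²
       = 596.7 / 7.684 = 77.65.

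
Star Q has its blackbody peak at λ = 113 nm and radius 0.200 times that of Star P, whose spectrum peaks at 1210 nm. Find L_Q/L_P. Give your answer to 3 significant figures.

Wien's law gives T ∝ 1/λ_max, so T_Q/T_P = λ_P/λ_Q = 1210/113 = 10.71.
Then L ∝ R²T⁴ gives L_Q/L_P = (0.200)² × (10.71)⁴ = 0.04000 × 1.315×10^4 = 525.9.

526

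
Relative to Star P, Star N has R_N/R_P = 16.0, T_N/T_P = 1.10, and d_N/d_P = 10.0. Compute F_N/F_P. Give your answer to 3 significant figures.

3.75

L_N/L_P = (R_N/R_P)²(T_N/T_P)⁴ = (16.0)² × (1.10)⁴ = 374.8.
F_N/F_P = (L_N/L_P)/(d_N/d_P)² = 374.8 / (10.0)² = 3.748.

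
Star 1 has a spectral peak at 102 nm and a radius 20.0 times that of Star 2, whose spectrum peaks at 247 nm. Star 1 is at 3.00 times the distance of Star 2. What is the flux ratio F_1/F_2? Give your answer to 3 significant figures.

Wien's law: T_1/T_2 = λ_2/λ_1 = 247/102 = 2.422.
L_1/L_2 = (R_1/R_2)²(T_1/T_2)⁴ = (20.0)²(2.422)⁴ = 1.375×10^4.
F_1/F_2 = (L_1/L_2)/(d_1/d_2)² = 1.375×10^4/(3.00)² = 1528.

1.53×10^3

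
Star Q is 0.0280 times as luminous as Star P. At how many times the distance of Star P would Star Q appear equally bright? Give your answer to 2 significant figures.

0.17

Equal flux requires L_Q/d_Q² = L_P/d_P², so d_Q/d_P = √(L_Q/L_P)
= √(0.0280) = 0.1673.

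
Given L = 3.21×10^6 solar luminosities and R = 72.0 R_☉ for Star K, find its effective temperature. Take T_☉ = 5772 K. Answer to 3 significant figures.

2.88×10^4 K

T/T_☉ = (L/L_☉)^(1/4) / (R/R_☉)^(1/2)
T = 5772 × (3.21×10^6)^(1/4) / √(72.0) = 5772 × 42.33 / 8.485 = 2.879×10^4 K.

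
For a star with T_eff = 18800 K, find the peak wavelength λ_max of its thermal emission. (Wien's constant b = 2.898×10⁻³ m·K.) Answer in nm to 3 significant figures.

λ_max = b/T = 2.898×10⁻³ / 18800 = 1.54×10^-7 m = 154.1 nm.

154 nm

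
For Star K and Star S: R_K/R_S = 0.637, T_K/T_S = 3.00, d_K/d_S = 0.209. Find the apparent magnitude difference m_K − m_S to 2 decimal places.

L_K/L_S = (0.637)²(3.00)⁴ = 32.87.
F_K/F_S = (L_K/L_S)/(d_K/d_S)² = 32.87/0.04368 = 752.4.
m_K − m_S = −2.5 log₁₀(752.4) = -7.19.

-7.19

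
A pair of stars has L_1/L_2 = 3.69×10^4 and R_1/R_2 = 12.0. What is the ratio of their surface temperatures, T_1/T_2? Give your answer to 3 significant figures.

L ∝ R²T⁴ gives T ∝ (L/R²)^(1/4), so
T_1/T_2 = (3.69×10^4 / 12.0²)^(1/4) = (256.2)^(1/4) = 4.001.

4.00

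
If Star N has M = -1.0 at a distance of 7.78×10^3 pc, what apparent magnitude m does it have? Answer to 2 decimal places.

m = M + 5 log₁₀(d/10 pc) = -1.0 + 5 log₁₀(7.78×10^3/10)
  = -1.0 + 5 × 2.891 = -1.0 + 14.45 = 13.45.

13.45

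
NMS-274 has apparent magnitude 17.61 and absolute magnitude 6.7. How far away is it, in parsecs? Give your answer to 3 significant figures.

m − M = 5 log₁₀(d/10 pc)
17.61 − (6.7) = 10.91 = 5 log₁₀(d/10)
d = 10 × 10^(10.91/5) = 10 × 10^2.182 = 1521 pc.

1.52×10^3 pc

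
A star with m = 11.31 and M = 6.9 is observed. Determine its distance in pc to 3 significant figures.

m − M = 5 log₁₀(d/10 pc)
11.31 − (6.9) = 4.41 = 5 log₁₀(d/10)
d = 10 × 10^(4.41/5) = 10 × 10^0.882 = 76.21 pc.

76.2 pc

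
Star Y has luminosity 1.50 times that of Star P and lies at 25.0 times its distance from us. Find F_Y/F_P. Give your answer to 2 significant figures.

0.0024

F = L/(4πd²), so F_Y/F_P = (L_Y/L_P) / (d_Y/d_P)²
= 1.50 / (25.0)² = 1.50 / 625.0 = 0.002400.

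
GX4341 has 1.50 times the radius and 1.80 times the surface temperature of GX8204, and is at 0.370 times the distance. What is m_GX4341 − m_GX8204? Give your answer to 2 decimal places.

L_GX4341/L_GX8204 = (1.50)²(1.80)⁴ = 23.62.
F_GX4341/F_GX8204 = (L_GX4341/L_GX8204)/(d_GX4341/d_GX8204)² = 23.62/0.1369 = 172.5.
m_GX4341 − m_GX8204 = −2.5 log₁₀(172.5) = -5.59.

-5.59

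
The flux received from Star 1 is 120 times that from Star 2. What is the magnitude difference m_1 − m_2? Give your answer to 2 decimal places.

m_1 − m_2 = −2.5 log₁₀(F_1/F_2) = −2.5 log₁₀(120) = −2.5 × (2.079) = -5.198.

-5.20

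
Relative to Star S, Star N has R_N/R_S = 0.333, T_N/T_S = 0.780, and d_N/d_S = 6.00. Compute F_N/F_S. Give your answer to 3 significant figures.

0.00114

L_N/L_S = (R_N/R_S)²(T_N/T_S)⁴ = (0.333)² × (0.780)⁴ = 0.04105.
F_N/F_S = (L_N/L_S)/(d_N/d_S)² = 0.04105 / (6.00)² = 0.001140.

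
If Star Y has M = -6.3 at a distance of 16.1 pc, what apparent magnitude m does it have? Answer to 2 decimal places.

-5.27

m = M + 5 log₁₀(d/10 pc) = -6.3 + 5 log₁₀(16.1/10)
  = -6.3 + 5 × 0.207 = -6.3 + 1.03 = -5.27.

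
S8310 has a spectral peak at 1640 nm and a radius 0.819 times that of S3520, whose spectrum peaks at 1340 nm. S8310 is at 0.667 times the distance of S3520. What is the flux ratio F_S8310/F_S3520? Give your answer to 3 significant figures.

0.672

Wien's law: T_S8310/T_S3520 = λ_S3520/λ_S8310 = 1340/1640 = 0.8171.
L_S8310/L_S3520 = (R_S8310/R_S3520)²(T_S8310/T_S3520)⁴ = (0.819)²(0.8171)⁴ = 0.2990.
F_S8310/F_S3520 = (L_S8310/L_S3520)/(d_S8310/d_S3520)² = 0.2990/(0.667)² = 0.6720.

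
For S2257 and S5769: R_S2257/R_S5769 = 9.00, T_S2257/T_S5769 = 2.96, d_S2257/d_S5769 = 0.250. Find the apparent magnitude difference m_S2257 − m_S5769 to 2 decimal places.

-12.49

L_S2257/L_S5769 = (9.00)²(2.96)⁴ = 6218.
F_S2257/F_S5769 = (L_S2257/L_S5769)/(d_S2257/d_S5769)² = 6218/0.06250 = 9.949×10^4.
m_S2257 − m_S5769 = −2.5 log₁₀(9.949×10^4) = -12.49.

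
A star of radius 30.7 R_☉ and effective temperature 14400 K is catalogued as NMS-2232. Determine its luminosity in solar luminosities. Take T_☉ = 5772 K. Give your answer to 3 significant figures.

3.65×10^4 solar luminosities

L/L_☉ = (R/R_☉)² (T/T_☉)⁴ = (30.7)² × (14400/5772)⁴
       = 942.5 × (2.495)⁴ = 942.5 × 38.74 = 3.651×10^4.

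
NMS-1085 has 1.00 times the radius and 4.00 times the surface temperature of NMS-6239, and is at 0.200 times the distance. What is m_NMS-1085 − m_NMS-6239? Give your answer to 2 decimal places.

L_NMS-1085/L_NMS-6239 = (1.00)²(4.00)⁴ = 256.0.
F_NMS-1085/F_NMS-6239 = (L_NMS-1085/L_NMS-6239)/(d_NMS-1085/d_NMS-6239)² = 256.0/0.04000 = 6400.
m_NMS-1085 − m_NMS-6239 = −2.5 log₁₀(6400) = -9.52.

-9.52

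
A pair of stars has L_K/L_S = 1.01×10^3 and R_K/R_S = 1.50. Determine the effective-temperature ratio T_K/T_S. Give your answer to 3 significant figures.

4.60

L ∝ R²T⁴ gives T ∝ (L/R²)^(1/4), so
T_K/T_S = (1.01×10^3 / 1.50²)^(1/4) = (448.9)^(1/4) = 4.603.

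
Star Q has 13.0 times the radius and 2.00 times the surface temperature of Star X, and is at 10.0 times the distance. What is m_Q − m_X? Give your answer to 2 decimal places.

-3.58

L_Q/L_X = (13.0)²(2.00)⁴ = 2704.
F_Q/F_X = (L_Q/L_X)/(d_Q/d_X)² = 2704/100.0 = 27.04.
m_Q − m_X = −2.5 log₁₀(27.04) = -3.58.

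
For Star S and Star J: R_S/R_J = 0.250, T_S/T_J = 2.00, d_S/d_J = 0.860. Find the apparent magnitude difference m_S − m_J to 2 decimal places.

L_S/L_J = (0.250)²(2.00)⁴ = 1.000.
F_S/F_J = (L_S/L_J)/(d_S/d_J)² = 1.000/0.7396 = 1.352.
m_S − m_J = −2.5 log₁₀(1.352) = -0.33.

-0.33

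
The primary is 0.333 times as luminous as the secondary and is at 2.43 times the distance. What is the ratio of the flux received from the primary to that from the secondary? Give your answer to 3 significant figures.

F = L/(4πd²), so F_p/F_s = (L_p/L_s) / (d_p/d_s)²
= 0.333 / (2.43)² = 0.333 / 5.905 = 0.05639.

0.0564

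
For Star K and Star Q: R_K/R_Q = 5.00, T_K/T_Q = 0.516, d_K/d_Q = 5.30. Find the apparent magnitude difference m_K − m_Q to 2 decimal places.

L_K/L_Q = (5.00)²(0.516)⁴ = 1.772.
F_K/F_Q = (L_K/L_Q)/(d_K/d_Q)² = 1.772/28.09 = 0.06309.
m_K − m_Q = −2.5 log₁₀(0.06309) = 3.00.

3.00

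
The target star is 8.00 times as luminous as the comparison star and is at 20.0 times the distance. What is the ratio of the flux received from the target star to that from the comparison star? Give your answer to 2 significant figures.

0.020

F = L/(4πd²), so F_t/F_c = (L_t/L_c) / (d_t/d_c)²
= 8.00 / (20.0)² = 8.00 / 400.0 = 0.02000.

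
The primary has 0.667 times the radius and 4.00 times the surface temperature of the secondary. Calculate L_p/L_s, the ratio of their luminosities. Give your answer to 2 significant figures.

From the Stefan–Boltzmann law, L ∝ R²T⁴, so
L_p/L_s = (R_p/R_s)² (T_p/T_s)⁴ = (0.667)² × (4.00)⁴ = 0.4449 × 256.0 = 113.9.

1.1×10^2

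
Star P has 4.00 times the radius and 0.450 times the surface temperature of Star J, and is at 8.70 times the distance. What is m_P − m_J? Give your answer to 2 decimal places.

5.16

L_P/L_J = (4.00)²(0.450)⁴ = 0.6561.
F_P/F_J = (L_P/L_J)/(d_P/d_J)² = 0.6561/75.69 = 0.008668.
m_P − m_J = −2.5 log₁₀(0.008668) = 5.16.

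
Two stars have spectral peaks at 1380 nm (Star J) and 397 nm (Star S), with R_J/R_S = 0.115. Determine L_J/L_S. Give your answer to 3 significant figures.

Wien's law gives T ∝ 1/λ_max, so T_J/T_S = λ_S/λ_J = 397/1380 = 0.2877.
Then L ∝ R²T⁴ gives L_J/L_S = (0.115)² × (0.2877)⁴ = 0.01323 × 0.006849 = 9.058×10^-5.

9.06×10^-5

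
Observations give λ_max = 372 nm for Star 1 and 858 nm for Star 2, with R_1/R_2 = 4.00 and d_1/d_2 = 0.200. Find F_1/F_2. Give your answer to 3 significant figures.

1.13×10^4

Wien's law: T_1/T_2 = λ_2/λ_1 = 858/372 = 2.306.
L_1/L_2 = (R_1/R_2)²(T_1/T_2)⁴ = (4.00)²(2.306)⁴ = 452.8.
F_1/F_2 = (L_1/L_2)/(d_1/d_2)² = 452.8/(0.200)² = 1.132×10^4.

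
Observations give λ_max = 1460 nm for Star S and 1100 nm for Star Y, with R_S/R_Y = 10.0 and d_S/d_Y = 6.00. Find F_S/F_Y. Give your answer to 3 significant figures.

0.895

Wien's law: T_S/T_Y = λ_Y/λ_S = 1100/1460 = 0.7534.
L_S/L_Y = (R_S/R_Y)²(T_S/T_Y)⁴ = (10.0)²(0.7534)⁴ = 32.22.
F_S/F_Y = (L_S/L_Y)/(d_S/d_Y)² = 32.22/(6.00)² = 0.8951.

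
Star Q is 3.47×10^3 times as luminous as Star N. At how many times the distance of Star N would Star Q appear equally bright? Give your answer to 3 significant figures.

58.9

Equal flux requires L_Q/d_Q² = L_N/d_N², so d_Q/d_N = √(L_Q/L_N)
= √(3.47×10^3) = 58.91.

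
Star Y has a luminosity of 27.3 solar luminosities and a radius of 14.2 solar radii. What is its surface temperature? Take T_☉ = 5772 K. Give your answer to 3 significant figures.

T/T_☉ = (L/L_☉)^(1/4) / (R/R_☉)^(1/2)
T = 5772 × (27.3)^(1/4) / √(14.2) = 5772 × 2.286 / 3.768 = 3501 K.

3.50×10^3 K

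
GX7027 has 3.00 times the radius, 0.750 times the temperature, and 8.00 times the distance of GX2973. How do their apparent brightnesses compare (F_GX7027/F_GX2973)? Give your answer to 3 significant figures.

L_GX7027/L_GX2973 = (R_GX7027/R_GX2973)²(T_GX7027/T_GX2973)⁴ = (3.00)² × (0.750)⁴ = 2.848.
F_GX7027/F_GX2973 = (L_GX7027/L_GX2973)/(d_GX7027/d_GX2973)² = 2.848 / (8.00)² = 0.04449.

0.0445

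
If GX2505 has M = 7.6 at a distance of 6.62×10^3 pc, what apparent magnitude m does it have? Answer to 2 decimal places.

21.70

m = M + 5 log₁₀(d/10 pc) = 7.6 + 5 log₁₀(6.62×10^3/10)
  = 7.6 + 5 × 2.821 = 7.6 + 14.10 = 21.70.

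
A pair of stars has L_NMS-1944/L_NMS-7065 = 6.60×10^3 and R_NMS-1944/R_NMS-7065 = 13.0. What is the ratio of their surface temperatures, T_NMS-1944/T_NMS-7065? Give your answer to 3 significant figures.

L ∝ R²T⁴ gives T ∝ (L/R²)^(1/4), so
T_NMS-1944/T_NMS-7065 = (6.60×10^3 / 13.0²)^(1/4) = (39.05)^(1/4) = 2.500.

2.50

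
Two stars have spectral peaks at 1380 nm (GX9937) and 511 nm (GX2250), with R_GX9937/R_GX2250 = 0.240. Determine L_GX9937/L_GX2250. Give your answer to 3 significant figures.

Wien's law gives T ∝ 1/λ_max, so T_GX9937/T_GX2250 = λ_GX2250/λ_GX9937 = 511/1380 = 0.3703.
Then L ∝ R²T⁴ gives L_GX9937/L_GX2250 = (0.240)² × (0.3703)⁴ = 0.05760 × 0.01880 = 0.001083.

0.00108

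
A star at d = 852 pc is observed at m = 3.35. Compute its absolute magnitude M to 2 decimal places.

-6.30

M = m − 5 log₁₀(d/10 pc) = 3.35 − 5 log₁₀(852/10)
  = 3.35 − 5 × 1.930 = 3.35 − 9.65 = -6.30.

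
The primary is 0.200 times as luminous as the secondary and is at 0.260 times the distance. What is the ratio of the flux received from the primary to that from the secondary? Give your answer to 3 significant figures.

2.96

F = L/(4πd²), so F_p/F_s = (L_p/L_s) / (d_p/d_s)²
= 0.200 / (0.260)² = 0.200 / 0.06760 = 2.959.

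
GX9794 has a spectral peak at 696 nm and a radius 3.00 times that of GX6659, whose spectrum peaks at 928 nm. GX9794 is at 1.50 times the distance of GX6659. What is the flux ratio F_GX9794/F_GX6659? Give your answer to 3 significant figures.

Wien's law: T_GX9794/T_GX6659 = λ_GX6659/λ_GX9794 = 928/696 = 1.333.
L_GX9794/L_GX6659 = (R_GX9794/R_GX6659)²(T_GX9794/T_GX6659)⁴ = (3.00)²(1.333)⁴ = 28.44.
F_GX9794/F_GX6659 = (L_GX9794/L_GX6659)/(d_GX9794/d_GX6659)² = 28.44/(1.50)² = 12.64.

12.6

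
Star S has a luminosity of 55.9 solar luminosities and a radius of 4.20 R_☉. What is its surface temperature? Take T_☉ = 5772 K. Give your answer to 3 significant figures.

7.70×10^3 K

T/T_☉ = (L/L_☉)^(1/4) / (R/R_☉)^(1/2)
T = 5772 × (55.9)^(1/4) / √(4.20) = 5772 × 2.734 / 2.049 = 7701 K.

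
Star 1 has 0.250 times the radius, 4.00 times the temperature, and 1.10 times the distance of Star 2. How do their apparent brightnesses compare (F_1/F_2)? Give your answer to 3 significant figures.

L_1/L_2 = (R_1/R_2)²(T_1/T_2)⁴ = (0.250)² × (4.00)⁴ = 16.00.
F_1/F_2 = (L_1/L_2)/(d_1/d_2)² = 16.00 / (1.10)² = 13.22.

13.2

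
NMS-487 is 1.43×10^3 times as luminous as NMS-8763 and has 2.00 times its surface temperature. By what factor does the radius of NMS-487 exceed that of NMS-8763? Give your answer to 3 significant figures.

9.45

L ∝ R²T⁴ gives R ∝ √L / T², so
R_NMS-487/R_NMS-8763 = √(1.43×10^3) / (2.00)² = 37.82 / 4.000 = 9.454.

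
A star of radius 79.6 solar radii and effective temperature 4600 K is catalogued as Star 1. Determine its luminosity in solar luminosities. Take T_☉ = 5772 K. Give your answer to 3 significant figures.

L/L_☉ = (R/R_☉)² (T/T_☉)⁴ = (79.6)² × (4600/5772)⁴
       = 6336 × (0.7970)⁴ = 6336 × 0.4034 = 2556.

2.56×10^3 solar luminosities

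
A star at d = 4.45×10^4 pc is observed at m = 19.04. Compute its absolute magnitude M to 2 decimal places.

M = m − 5 log₁₀(d/10 pc) = 19.04 − 5 log₁₀(4.45×10^4/10)
  = 19.04 − 5 × 3.648 = 19.04 − 18.24 = 0.80.

0.80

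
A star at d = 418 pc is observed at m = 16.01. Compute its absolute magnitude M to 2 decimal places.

M = m − 5 log₁₀(d/10 pc) = 16.01 − 5 log₁₀(418/10)
  = 16.01 − 5 × 1.621 = 16.01 − 8.11 = 7.90.

7.90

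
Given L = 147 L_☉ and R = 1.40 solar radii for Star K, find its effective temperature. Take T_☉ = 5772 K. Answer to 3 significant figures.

T/T_☉ = (L/L_☉)^(1/4) / (R/R_☉)^(1/2)
T = 5772 × (147)^(1/4) / √(1.40) = 5772 × 3.482 / 1.183 = 1.699×10^4 K.

1.70×10^4 K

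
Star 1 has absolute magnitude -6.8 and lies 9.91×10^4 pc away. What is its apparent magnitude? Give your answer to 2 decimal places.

m = M + 5 log₁₀(d/10 pc) = -6.8 + 5 log₁₀(9.91×10^4/10)
  = -6.8 + 5 × 3.996 = -6.8 + 19.98 = 13.18.

13.18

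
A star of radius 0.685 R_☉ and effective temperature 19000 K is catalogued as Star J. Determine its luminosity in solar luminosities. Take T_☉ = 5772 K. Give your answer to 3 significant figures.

55.1 solar luminosities

L/L_☉ = (R/R_☉)² (T/T_☉)⁴ = (0.685)² × (19000/5772)⁴
       = 0.4692 × (3.292)⁴ = 0.4692 × 117.4 = 55.09.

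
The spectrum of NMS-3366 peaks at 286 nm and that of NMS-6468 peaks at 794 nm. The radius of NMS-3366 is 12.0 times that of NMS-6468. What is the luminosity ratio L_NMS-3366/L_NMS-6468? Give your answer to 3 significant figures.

8.55×10^3

Wien's law gives T ∝ 1/λ_max, so T_NMS-3366/T_NMS-6468 = λ_NMS-6468/λ_NMS-3366 = 794/286 = 2.776.
Then L ∝ R²T⁴ gives L_NMS-3366/L_NMS-6468 = (12.0)² × (2.776)⁴ = 144.0 × 59.40 = 8554.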